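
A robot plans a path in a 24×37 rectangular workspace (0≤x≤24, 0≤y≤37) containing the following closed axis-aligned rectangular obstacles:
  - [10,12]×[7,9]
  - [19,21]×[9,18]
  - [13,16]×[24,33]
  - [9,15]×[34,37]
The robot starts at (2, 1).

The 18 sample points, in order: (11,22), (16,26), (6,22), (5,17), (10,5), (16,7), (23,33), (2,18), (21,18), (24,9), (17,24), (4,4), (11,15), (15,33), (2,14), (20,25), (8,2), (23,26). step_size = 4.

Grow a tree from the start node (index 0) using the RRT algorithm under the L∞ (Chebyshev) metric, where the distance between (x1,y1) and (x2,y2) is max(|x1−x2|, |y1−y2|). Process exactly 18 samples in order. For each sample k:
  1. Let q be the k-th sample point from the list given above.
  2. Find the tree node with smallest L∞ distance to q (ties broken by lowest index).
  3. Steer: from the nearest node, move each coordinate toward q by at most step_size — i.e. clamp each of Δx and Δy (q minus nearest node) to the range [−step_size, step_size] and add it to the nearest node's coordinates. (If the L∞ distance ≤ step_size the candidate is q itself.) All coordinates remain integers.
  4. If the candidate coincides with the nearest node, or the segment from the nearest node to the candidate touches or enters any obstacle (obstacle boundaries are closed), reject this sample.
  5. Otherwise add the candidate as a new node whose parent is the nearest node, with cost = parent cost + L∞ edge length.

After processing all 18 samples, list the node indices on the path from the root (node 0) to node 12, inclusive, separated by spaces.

Path: 0 1 2 3 12

1. q=(11,22) nearest=0 d=21 new=(6,5) → add node 1 parent=0 cost=4
2. q=(16,26) nearest=1 d=21 new=(10,9) → blocked by [10,12]×[7,9], reject
3. q=(6,22) nearest=1 d=17 new=(6,9) → add node 2 parent=1 cost=8
4. q=(5,17) nearest=2 d=8 new=(5,13) → add node 3 parent=2 cost=12
5. q=(10,5) nearest=1 d=4 new=(10,5) → add node 4 parent=1 cost=8
6. q=(16,7) nearest=4 d=6 new=(14,7) → add node 5 parent=4 cost=12
7. q=(23,33) nearest=3 d=20 new=(9,17) → add node 6 parent=3 cost=16
8. q=(2,18) nearest=3 d=5 new=(2,17) → add node 7 parent=3 cost=16
9. q=(21,18) nearest=5 d=11 new=(18,11) → add node 8 parent=5 cost=16
10. q=(24,9) nearest=8 d=6 new=(22,9) → blocked by [19,21]×[9,18], reject
11. q=(17,24) nearest=6 d=8 new=(13,21) → add node 9 parent=6 cost=20
12. q=(4,4) nearest=1 d=2 new=(4,4) → add node 10 parent=1 cost=6
13. q=(11,15) nearest=6 d=2 new=(11,15) → add node 11 parent=6 cost=18
14. q=(15,33) nearest=9 d=12 new=(15,25) → blocked by [13,16]×[24,33], reject
15. q=(2,14) nearest=3 d=3 new=(2,14) → add node 12 parent=3 cost=15
16. q=(20,25) nearest=9 d=7 new=(17,25) → blocked by [13,16]×[24,33], reject
17. q=(8,2) nearest=1 d=3 new=(8,2) → add node 13 parent=1 cost=7
18. q=(23,26) nearest=9 d=10 new=(17,25) → blocked by [13,16]×[24,33], reject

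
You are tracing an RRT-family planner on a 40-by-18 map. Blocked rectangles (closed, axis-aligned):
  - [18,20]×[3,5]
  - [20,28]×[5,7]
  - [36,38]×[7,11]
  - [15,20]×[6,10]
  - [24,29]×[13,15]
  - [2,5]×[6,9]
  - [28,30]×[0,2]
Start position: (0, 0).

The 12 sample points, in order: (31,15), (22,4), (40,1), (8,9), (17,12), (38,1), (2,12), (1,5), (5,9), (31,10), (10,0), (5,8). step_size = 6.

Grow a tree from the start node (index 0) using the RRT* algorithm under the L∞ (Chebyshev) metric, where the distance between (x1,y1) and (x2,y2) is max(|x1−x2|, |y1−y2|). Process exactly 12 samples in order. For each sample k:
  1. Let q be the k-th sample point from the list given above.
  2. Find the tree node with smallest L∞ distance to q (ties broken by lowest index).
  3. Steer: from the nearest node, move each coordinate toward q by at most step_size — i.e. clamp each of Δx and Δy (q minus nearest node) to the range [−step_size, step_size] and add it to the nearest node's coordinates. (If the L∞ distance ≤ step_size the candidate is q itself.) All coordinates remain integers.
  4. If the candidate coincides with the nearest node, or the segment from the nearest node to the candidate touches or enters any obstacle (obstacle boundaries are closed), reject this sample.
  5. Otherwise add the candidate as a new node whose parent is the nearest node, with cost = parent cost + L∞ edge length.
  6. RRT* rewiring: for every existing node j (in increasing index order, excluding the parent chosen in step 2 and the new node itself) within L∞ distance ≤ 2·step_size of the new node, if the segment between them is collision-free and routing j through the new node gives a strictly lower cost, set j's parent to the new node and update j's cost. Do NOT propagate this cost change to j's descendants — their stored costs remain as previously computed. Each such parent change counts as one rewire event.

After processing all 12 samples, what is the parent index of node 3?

Parent of node 3: 2

1. q=(31,15) nearest=0 d=31 new=(6,6) → add node 1 parent=0 cost=6
2. q=(22,4) nearest=1 d=16 new=(12,4) → add node 2 parent=1 cost=12
3. q=(40,1) nearest=2 d=28 new=(18,1) → add node 3 parent=2 cost=18
4. q=(8,9) nearest=1 d=3 new=(8,9) → add node 4 parent=1 cost=9
5. q=(17,12) nearest=2 d=8 new=(17,10) → blocked by [15,20]×[6,10], reject
6. q=(38,1) nearest=3 d=20 new=(24,1) → add node 5 parent=3 cost=24
7. q=(2,12) nearest=1 d=6 new=(2,12) → blocked by [2,5]×[6,9], reject
8. q=(1,5) nearest=0 d=5 new=(1,5) → add node 6 parent=0 cost=5
9. q=(5,9) nearest=1 d=3 new=(5,9) → blocked by [2,5]×[6,9], reject
10. q=(31,10) nearest=5 d=9 new=(30,7) → blocked by [20,28]×[5,7], reject
11. q=(10,0) nearest=2 d=4 new=(10,0) → add node 7 parent=2 cost=16
12. q=(5,8) nearest=1 d=2 new=(5,8) → blocked by [2,5]×[6,9], reject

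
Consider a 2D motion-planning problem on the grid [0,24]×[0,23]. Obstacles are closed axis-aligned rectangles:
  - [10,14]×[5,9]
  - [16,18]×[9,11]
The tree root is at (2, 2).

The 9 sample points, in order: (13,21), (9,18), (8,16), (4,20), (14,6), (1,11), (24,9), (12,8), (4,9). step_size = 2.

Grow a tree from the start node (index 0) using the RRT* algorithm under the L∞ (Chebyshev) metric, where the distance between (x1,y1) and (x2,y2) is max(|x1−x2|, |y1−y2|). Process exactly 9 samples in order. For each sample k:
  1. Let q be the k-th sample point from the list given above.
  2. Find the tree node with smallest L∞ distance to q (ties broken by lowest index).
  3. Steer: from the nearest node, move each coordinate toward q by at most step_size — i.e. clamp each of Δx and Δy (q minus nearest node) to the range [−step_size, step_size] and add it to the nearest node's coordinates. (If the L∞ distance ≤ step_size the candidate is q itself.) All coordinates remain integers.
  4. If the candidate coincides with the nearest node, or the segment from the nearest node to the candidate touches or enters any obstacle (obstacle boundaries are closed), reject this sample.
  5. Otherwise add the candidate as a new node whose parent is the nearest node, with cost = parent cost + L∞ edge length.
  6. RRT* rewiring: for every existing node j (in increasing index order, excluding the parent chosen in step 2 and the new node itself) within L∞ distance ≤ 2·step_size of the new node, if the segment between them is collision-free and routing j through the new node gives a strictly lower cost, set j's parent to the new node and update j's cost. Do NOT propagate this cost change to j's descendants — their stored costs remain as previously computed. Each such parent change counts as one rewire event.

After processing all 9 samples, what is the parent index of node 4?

Parent of node 4: 3

1. q=(13,21) nearest=0 d=19 new=(4,4) → add node 1 parent=0 cost=2
2. q=(9,18) nearest=1 d=14 new=(6,6) → add node 2 parent=1 cost=4
3. q=(8,16) nearest=2 d=10 new=(8,8) → add node 3 parent=2 cost=6
4. q=(4,20) nearest=3 d=12 new=(6,10) → add node 4 parent=3 cost=8
5. q=(14,6) nearest=3 d=6 new=(10,6) → blocked by [10,14]×[5,9], reject
6. q=(1,11) nearest=2 d=5 new=(4,8) → add node 5 parent=2 cost=6
7. q=(24,9) nearest=3 d=16 new=(10,9) → blocked by [10,14]×[5,9], reject
8. q=(12,8) nearest=3 d=4 new=(10,8) → blocked by [10,14]×[5,9], reject
9. q=(4,9) nearest=5 d=1 new=(4,9) → add node 6 parent=5 cost=7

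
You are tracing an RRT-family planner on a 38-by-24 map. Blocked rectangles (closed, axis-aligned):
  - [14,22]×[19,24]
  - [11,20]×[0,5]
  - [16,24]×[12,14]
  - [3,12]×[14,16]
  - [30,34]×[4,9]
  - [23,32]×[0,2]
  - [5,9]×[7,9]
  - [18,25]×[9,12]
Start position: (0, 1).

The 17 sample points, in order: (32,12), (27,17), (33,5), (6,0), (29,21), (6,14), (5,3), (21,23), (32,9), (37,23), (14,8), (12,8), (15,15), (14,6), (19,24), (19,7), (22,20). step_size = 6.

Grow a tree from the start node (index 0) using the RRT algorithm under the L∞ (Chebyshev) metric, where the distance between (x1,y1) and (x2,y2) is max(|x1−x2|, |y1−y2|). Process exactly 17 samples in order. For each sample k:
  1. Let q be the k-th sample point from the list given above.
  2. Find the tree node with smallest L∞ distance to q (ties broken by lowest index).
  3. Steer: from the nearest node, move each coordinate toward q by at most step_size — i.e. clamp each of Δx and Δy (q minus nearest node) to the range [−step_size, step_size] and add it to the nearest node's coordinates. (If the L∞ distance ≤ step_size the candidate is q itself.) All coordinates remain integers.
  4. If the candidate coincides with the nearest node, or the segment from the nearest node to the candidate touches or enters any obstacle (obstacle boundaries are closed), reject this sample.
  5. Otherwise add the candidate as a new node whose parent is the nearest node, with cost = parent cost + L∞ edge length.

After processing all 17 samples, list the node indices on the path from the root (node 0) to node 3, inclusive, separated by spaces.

1. q=(32,12) nearest=0 d=32 new=(6,7) → blocked by [5,9]×[7,9], reject
2. q=(27,17) nearest=0 d=27 new=(6,7) → blocked by [5,9]×[7,9], reject
3. q=(33,5) nearest=0 d=33 new=(6,5) → add node 1 parent=0 cost=6
4. q=(6,0) nearest=1 d=5 new=(6,0) → add node 2 parent=1 cost=11
5. q=(29,21) nearest=1 d=23 new=(12,11) → blocked by [5,9]×[7,9], reject
6. q=(6,14) nearest=1 d=9 new=(6,11) → blocked by [5,9]×[7,9], reject
7. q=(5,3) nearest=1 d=2 new=(5,3) → add node 3 parent=1 cost=8
8. q=(21,23) nearest=1 d=18 new=(12,11) → blocked by [5,9]×[7,9], reject
9. q=(32,9) nearest=1 d=26 new=(12,9) → blocked by [5,9]×[7,9], reject
10. q=(37,23) nearest=1 d=31 new=(12,11) → blocked by [5,9]×[7,9], reject
11. q=(14,8) nearest=1 d=8 new=(12,8) → add node 4 parent=1 cost=12
12. q=(12,8) nearest=4 d=0 → coincident, reject
13. q=(15,15) nearest=4 d=7 new=(15,14) → add node 5 parent=4 cost=18
14. q=(14,6) nearest=4 d=2 new=(14,6) → add node 6 parent=4 cost=14
15. q=(19,24) nearest=5 d=10 new=(19,20) → blocked by [14,22]×[19,24], reject
16. q=(19,7) nearest=6 d=5 new=(19,7) → add node 7 parent=6 cost=19
17. q=(22,20) nearest=5 d=7 new=(21,20) → blocked by [14,22]×[19,24], reject

Path: 0 1 3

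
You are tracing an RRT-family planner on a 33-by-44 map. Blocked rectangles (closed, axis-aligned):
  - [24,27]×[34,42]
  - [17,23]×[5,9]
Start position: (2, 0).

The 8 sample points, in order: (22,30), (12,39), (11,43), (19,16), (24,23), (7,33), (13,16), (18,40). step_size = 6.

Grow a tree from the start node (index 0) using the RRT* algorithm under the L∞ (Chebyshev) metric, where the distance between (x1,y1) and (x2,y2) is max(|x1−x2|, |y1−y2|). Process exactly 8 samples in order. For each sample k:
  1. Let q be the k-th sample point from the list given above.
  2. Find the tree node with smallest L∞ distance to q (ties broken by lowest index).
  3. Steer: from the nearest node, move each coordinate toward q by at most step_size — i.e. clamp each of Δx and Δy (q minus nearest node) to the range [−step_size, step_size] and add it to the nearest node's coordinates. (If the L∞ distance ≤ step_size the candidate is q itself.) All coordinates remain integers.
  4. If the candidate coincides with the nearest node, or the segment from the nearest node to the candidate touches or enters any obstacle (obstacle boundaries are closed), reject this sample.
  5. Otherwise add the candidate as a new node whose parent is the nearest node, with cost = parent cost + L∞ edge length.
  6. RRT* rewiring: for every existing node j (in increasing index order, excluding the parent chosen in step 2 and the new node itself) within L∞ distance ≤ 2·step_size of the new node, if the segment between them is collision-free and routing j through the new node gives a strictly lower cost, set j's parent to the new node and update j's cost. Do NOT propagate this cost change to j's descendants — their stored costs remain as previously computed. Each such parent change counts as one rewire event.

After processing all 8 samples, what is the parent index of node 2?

Parent of node 2: 1

1. q=(22,30) nearest=0 d=30 new=(8,6) → add node 1 parent=0 cost=6
2. q=(12,39) nearest=1 d=33 new=(12,12) → add node 2 parent=1 cost=12
3. q=(11,43) nearest=2 d=31 new=(11,18) → add node 3 parent=2 cost=18
4. q=(19,16) nearest=2 d=7 new=(18,16) → add node 4 parent=2 cost=18
5. q=(24,23) nearest=4 d=7 new=(24,22) → add node 5 parent=4 cost=24
6. q=(7,33) nearest=3 d=15 new=(7,24) → add node 6 parent=3 cost=24
7. q=(13,16) nearest=3 d=2 new=(13,16) → add node 7 parent=3 cost=20
8. q=(18,40) nearest=6 d=16 new=(13,30) → add node 8 parent=6 cost=30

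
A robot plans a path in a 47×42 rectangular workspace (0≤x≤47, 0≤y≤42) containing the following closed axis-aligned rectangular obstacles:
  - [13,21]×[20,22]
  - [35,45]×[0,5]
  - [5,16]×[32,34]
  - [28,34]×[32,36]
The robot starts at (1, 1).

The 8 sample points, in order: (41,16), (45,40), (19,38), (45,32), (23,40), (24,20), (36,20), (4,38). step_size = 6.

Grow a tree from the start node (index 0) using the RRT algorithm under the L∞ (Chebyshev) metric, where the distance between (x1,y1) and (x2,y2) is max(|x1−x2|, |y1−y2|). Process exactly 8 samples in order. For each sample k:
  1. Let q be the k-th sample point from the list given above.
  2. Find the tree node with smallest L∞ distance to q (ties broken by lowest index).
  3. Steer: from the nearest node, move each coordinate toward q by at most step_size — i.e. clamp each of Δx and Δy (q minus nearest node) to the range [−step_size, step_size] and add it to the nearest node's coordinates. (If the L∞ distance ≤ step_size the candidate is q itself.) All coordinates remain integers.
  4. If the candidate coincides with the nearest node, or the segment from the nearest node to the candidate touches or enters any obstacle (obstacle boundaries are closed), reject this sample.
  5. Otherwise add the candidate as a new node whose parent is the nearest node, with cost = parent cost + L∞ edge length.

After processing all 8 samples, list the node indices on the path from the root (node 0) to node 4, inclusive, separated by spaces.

1. q=(41,16) nearest=0 d=40 new=(7,7) → add node 1 parent=0 cost=6
2. q=(45,40) nearest=1 d=38 new=(13,13) → add node 2 parent=1 cost=12
3. q=(19,38) nearest=2 d=25 new=(19,19) → add node 3 parent=2 cost=18
4. q=(45,32) nearest=3 d=26 new=(25,25) → blocked by [13,21]×[20,22], reject
5. q=(23,40) nearest=3 d=21 new=(23,25) → blocked by [13,21]×[20,22], reject
6. q=(24,20) nearest=3 d=5 new=(24,20) → add node 4 parent=3 cost=23
7. q=(36,20) nearest=4 d=12 new=(30,20) → add node 5 parent=4 cost=29
8. q=(4,38) nearest=3 d=19 new=(13,25) → blocked by [13,21]×[20,22], reject

Path: 0 1 2 3 4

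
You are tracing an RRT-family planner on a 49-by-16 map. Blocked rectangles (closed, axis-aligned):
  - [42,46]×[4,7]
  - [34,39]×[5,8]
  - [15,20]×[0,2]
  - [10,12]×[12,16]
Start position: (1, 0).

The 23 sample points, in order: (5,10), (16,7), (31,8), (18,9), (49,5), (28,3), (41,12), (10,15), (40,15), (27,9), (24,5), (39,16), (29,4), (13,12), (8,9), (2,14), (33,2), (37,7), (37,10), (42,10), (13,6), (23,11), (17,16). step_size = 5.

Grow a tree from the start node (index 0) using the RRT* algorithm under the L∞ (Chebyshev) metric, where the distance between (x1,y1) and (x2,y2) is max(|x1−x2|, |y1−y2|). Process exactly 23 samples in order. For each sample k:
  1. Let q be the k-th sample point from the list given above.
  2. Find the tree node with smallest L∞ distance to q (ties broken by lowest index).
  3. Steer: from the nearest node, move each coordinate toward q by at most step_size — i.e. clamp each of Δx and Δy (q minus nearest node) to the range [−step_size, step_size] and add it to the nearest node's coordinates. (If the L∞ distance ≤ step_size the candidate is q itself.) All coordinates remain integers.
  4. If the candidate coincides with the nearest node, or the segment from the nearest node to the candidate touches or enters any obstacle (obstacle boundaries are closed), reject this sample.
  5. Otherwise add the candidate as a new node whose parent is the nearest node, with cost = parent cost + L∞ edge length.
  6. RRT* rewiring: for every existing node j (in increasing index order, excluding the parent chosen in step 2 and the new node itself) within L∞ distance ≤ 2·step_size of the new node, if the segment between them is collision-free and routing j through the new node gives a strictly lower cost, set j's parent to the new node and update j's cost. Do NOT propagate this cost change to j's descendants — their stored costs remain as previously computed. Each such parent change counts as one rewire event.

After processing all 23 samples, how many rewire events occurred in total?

Rewire events: 2

1. q=(5,10) nearest=0 d=10 new=(5,5) → add node 1 parent=0 cost=5
2. q=(16,7) nearest=1 d=11 new=(10,7) → add node 2 parent=1 cost=10
3. q=(31,8) nearest=2 d=21 new=(15,8) → add node 3 parent=2 cost=15
4. q=(18,9) nearest=3 d=3 new=(18,9) → add node 4 parent=3 cost=18
5. q=(49,5) nearest=4 d=31 new=(23,5) → add node 5 parent=4 cost=23
6. q=(28,3) nearest=5 d=5 new=(28,3) → add node 6 parent=5 cost=28
7. q=(41,12) nearest=6 d=13 new=(33,8) → add node 7 parent=6 cost=33
8. q=(10,15) nearest=3 d=7 new=(10,13) → blocked by [10,12]×[12,16], reject
9. q=(40,15) nearest=7 d=7 new=(38,13) → add node 8 parent=7 cost=38
10. q=(27,9) nearest=5 d=4 new=(27,9) → add node 9 parent=5 cost=27
11. q=(24,5) nearest=5 d=1 new=(24,5) → add node 10 parent=5 cost=24
12. q=(39,16) nearest=8 d=3 new=(39,16) → add node 11 parent=8 cost=41
13. q=(29,4) nearest=6 d=1 new=(29,4) → add node 12 parent=6 cost=29
14. q=(13,12) nearest=3 d=4 new=(13,12) → add node 13 parent=3 cost=19
15. q=(8,9) nearest=2 d=2 new=(8,9) → add node 14 parent=2 cost=12; rewire 13→14 (17<19)
16. q=(2,14) nearest=14 d=6 new=(3,14) → add node 15 parent=14 cost=17
17. q=(33,2) nearest=12 d=4 new=(33,2) → add node 16 parent=12 cost=33
18. q=(37,7) nearest=7 d=4 new=(37,7) → blocked by [34,39]×[5,8], reject
19. q=(37,10) nearest=8 d=3 new=(37,10) → add node 17 parent=8 cost=41
20. q=(42,10) nearest=8 d=4 new=(42,10) → add node 18 parent=8 cost=42
21. q=(13,6) nearest=3 d=2 new=(13,6) → add node 19 parent=3 cost=17
22. q=(23,11) nearest=9 d=4 new=(23,11) → add node 20 parent=9 cost=31
23. q=(17,16) nearest=13 d=4 new=(17,16) → add node 21 parent=13 cost=21; rewire 20→21 (27<31)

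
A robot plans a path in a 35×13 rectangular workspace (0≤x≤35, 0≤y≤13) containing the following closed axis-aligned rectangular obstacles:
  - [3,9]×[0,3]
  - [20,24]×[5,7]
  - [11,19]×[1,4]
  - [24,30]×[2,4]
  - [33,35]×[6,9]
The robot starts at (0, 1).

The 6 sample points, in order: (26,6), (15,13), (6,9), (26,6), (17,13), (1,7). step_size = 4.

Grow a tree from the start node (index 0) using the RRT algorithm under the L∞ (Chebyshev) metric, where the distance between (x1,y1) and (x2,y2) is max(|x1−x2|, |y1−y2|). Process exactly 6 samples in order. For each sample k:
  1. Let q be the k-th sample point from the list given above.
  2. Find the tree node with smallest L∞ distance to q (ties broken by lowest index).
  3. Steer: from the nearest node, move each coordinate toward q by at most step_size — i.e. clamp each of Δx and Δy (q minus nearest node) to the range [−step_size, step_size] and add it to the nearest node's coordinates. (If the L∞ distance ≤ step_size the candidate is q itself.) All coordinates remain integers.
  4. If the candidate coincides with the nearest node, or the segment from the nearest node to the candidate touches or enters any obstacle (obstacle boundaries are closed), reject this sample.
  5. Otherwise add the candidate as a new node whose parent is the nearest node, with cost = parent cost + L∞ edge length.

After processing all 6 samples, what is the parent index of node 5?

Parent of node 5: 4

1. q=(26,6) nearest=0 d=26 new=(4,5) → add node 1 parent=0 cost=4
2. q=(15,13) nearest=1 d=11 new=(8,9) → add node 2 parent=1 cost=8
3. q=(6,9) nearest=2 d=2 new=(6,9) → add node 3 parent=2 cost=10
4. q=(26,6) nearest=2 d=18 new=(12,6) → add node 4 parent=2 cost=12
5. q=(17,13) nearest=4 d=7 new=(16,10) → add node 5 parent=4 cost=16
6. q=(1,7) nearest=1 d=3 new=(1,7) → add node 6 parent=1 cost=7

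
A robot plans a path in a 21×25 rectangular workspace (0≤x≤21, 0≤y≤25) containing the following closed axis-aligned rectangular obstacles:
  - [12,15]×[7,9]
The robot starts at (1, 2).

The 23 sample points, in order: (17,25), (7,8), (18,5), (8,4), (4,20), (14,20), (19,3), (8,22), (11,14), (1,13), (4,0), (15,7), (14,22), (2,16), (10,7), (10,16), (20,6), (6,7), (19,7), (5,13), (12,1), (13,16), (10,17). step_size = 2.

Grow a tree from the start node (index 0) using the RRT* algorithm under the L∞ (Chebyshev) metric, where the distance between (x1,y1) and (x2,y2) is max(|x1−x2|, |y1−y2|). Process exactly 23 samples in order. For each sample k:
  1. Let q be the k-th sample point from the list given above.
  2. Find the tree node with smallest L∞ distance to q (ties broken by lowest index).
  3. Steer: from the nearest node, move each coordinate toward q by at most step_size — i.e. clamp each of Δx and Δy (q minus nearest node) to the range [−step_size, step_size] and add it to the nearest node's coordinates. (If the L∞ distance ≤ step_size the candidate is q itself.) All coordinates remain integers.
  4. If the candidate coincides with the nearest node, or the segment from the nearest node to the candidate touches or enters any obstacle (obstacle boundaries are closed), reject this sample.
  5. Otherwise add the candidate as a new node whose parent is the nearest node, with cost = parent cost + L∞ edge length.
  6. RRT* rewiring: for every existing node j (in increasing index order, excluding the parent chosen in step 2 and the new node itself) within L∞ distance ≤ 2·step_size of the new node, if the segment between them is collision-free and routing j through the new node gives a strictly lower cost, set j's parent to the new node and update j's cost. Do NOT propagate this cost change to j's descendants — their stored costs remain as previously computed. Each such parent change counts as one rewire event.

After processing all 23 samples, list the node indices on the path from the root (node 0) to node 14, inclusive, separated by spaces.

Path: 0 1 2 5 6 14

1. q=(17,25) nearest=0 d=23 new=(3,4) → add node 1 parent=0 cost=2
2. q=(7,8) nearest=1 d=4 new=(5,6) → add node 2 parent=1 cost=4
3. q=(18,5) nearest=2 d=13 new=(7,5) → add node 3 parent=2 cost=6
4. q=(8,4) nearest=3 d=1 new=(8,4) → add node 4 parent=3 cost=7
5. q=(4,20) nearest=2 d=14 new=(4,8) → add node 5 parent=2 cost=6
6. q=(14,20) nearest=5 d=12 new=(6,10) → add node 6 parent=5 cost=8
7. q=(19,3) nearest=4 d=11 new=(10,3) → add node 7 parent=4 cost=9
8. q=(8,22) nearest=6 d=12 new=(8,12) → add node 8 parent=6 cost=10
9. q=(11,14) nearest=8 d=3 new=(10,14) → add node 9 parent=8 cost=12
10. q=(1,13) nearest=5 d=5 new=(2,10) → add node 10 parent=5 cost=8
11. q=(4,0) nearest=0 d=3 new=(3,0) → add node 11 parent=0 cost=2
12. q=(15,7) nearest=7 d=5 new=(12,5) → add node 12 parent=7 cost=11
13. q=(14,22) nearest=9 d=8 new=(12,16) → add node 13 parent=9 cost=14
14. q=(2,16) nearest=6 d=6 new=(4,12) → add node 14 parent=6 cost=10
15. q=(10,7) nearest=12 d=2 new=(10,7) → add node 15 parent=12 cost=13
16. q=(10,16) nearest=9 d=2 new=(10,16) → add node 16 parent=9 cost=14
17. q=(20,6) nearest=12 d=8 new=(14,6) → add node 17 parent=12 cost=13
18. q=(6,7) nearest=2 d=1 new=(6,7) → add node 18 parent=2 cost=5; rewire 15→18 (9<13)
19. q=(19,7) nearest=17 d=5 new=(16,7) → add node 19 parent=17 cost=15
20. q=(5,13) nearest=14 d=1 new=(5,13) → add node 20 parent=14 cost=11
21. q=(12,1) nearest=7 d=2 new=(12,1) → add node 21 parent=7 cost=11
22. q=(13,16) nearest=13 d=1 new=(13,16) → add node 22 parent=13 cost=15
23. q=(10,17) nearest=16 d=1 new=(10,17) → add node 23 parent=16 cost=15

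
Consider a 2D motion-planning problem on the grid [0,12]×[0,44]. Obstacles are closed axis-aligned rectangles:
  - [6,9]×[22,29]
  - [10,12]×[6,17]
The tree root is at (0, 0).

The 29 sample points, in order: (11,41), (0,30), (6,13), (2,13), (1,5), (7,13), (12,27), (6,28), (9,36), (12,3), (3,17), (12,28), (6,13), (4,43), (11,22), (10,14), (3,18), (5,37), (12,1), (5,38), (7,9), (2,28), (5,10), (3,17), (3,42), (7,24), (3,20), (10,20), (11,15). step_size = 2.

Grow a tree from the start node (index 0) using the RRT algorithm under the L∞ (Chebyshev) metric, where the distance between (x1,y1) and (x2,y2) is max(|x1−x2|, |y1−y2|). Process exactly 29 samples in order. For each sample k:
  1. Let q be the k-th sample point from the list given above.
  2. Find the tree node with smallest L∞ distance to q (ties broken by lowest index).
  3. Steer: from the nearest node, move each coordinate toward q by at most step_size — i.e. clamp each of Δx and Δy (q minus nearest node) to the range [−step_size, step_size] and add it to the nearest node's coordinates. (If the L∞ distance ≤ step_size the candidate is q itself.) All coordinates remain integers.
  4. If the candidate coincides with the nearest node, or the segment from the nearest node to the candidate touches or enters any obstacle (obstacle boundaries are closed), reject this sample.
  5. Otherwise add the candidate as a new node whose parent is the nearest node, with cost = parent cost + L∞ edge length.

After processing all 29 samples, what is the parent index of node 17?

1. q=(11,41) nearest=0 d=41 new=(2,2) → add node 1 parent=0 cost=2
2. q=(0,30) nearest=1 d=28 new=(0,4) → add node 2 parent=1 cost=4
3. q=(6,13) nearest=2 d=9 new=(2,6) → add node 3 parent=2 cost=6
4. q=(2,13) nearest=3 d=7 new=(2,8) → add node 4 parent=3 cost=8
5. q=(1,5) nearest=2 d=1 new=(1,5) → add node 5 parent=2 cost=5
6. q=(7,13) nearest=4 d=5 new=(4,10) → add node 6 parent=4 cost=10
7. q=(12,27) nearest=6 d=17 new=(6,12) → add node 7 parent=6 cost=12
8. q=(6,28) nearest=7 d=16 new=(6,14) → add node 8 parent=7 cost=14
9. q=(9,36) nearest=8 d=22 new=(8,16) → add node 9 parent=8 cost=16
10. q=(12,3) nearest=6 d=8 new=(6,8) → add node 10 parent=6 cost=12
11. q=(3,17) nearest=8 d=3 new=(4,16) → add node 11 parent=8 cost=16
12. q=(12,28) nearest=9 d=12 new=(10,18) → add node 12 parent=9 cost=18
13. q=(6,13) nearest=7 d=1 new=(6,13) → add node 13 parent=7 cost=13
14. q=(4,43) nearest=12 d=25 new=(8,20) → add node 14 parent=12 cost=20
15. q=(11,22) nearest=14 d=3 new=(10,22) → add node 15 parent=14 cost=22
16. q=(10,14) nearest=9 d=2 new=(10,14) → blocked by [10,12]×[6,17], reject
17. q=(3,18) nearest=11 d=2 new=(3,18) → add node 16 parent=11 cost=18
18. q=(5,37) nearest=15 d=15 new=(8,24) → blocked by [6,9]×[22,29], reject
19. q=(12,1) nearest=10 d=7 new=(8,6) → add node 17 parent=10 cost=14
20. q=(5,38) nearest=15 d=16 new=(8,24) → blocked by [6,9]×[22,29], reject
21. q=(7,9) nearest=10 d=1 new=(7,9) → add node 18 parent=10 cost=13
22. q=(2,28) nearest=14 d=8 new=(6,22) → blocked by [6,9]×[22,29], reject
23. q=(5,10) nearest=6 d=1 new=(5,10) → add node 19 parent=6 cost=11
24. q=(3,17) nearest=11 d=1 new=(3,17) → add node 20 parent=11 cost=17
25. q=(3,42) nearest=15 d=20 new=(8,24) → blocked by [6,9]×[22,29], reject
26. q=(7,24) nearest=15 d=3 new=(8,24) → blocked by [6,9]×[22,29], reject
27. q=(3,20) nearest=16 d=2 new=(3,20) → add node 21 parent=16 cost=20
28. q=(10,20) nearest=12 d=2 new=(10,20) → add node 22 parent=12 cost=20
29. q=(11,15) nearest=9 d=3 new=(10,15) → blocked by [10,12]×[6,17], reject

Parent of node 17: 10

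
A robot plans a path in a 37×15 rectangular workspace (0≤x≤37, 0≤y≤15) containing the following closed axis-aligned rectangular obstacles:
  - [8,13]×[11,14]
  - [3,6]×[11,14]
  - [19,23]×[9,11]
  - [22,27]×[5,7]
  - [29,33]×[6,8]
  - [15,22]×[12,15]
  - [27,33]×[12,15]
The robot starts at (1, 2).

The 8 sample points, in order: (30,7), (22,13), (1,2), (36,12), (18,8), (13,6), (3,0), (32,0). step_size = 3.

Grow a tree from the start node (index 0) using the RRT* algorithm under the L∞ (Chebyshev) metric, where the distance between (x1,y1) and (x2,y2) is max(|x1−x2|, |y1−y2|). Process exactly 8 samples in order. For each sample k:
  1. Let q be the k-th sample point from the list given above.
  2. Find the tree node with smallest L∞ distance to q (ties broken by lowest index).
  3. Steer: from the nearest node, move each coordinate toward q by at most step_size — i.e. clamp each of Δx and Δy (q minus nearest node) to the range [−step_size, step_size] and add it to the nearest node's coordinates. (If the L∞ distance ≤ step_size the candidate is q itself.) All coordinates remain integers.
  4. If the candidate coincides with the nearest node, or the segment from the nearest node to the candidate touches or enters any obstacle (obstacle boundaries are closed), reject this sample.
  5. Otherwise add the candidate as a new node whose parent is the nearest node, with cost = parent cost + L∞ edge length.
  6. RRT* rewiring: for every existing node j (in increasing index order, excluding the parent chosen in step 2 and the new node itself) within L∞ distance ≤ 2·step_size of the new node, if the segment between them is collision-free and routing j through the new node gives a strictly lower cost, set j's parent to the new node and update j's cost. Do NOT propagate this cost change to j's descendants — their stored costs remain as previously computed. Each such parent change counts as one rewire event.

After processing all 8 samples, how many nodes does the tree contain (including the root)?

1. q=(30,7) nearest=0 d=29 new=(4,5) → add node 1 parent=0 cost=3
2. q=(22,13) nearest=1 d=18 new=(7,8) → add node 2 parent=1 cost=6
3. q=(1,2) nearest=0 d=0 → coincident, reject
4. q=(36,12) nearest=2 d=29 new=(10,11) → blocked by [8,13]×[11,14], reject
5. q=(18,8) nearest=2 d=11 new=(10,8) → add node 3 parent=2 cost=9
6. q=(13,6) nearest=3 d=3 new=(13,6) → add node 4 parent=3 cost=12
7. q=(3,0) nearest=0 d=2 new=(3,0) → add node 5 parent=0 cost=2
8. q=(32,0) nearest=4 d=19 new=(16,3) → add node 6 parent=4 cost=15

Node count: 7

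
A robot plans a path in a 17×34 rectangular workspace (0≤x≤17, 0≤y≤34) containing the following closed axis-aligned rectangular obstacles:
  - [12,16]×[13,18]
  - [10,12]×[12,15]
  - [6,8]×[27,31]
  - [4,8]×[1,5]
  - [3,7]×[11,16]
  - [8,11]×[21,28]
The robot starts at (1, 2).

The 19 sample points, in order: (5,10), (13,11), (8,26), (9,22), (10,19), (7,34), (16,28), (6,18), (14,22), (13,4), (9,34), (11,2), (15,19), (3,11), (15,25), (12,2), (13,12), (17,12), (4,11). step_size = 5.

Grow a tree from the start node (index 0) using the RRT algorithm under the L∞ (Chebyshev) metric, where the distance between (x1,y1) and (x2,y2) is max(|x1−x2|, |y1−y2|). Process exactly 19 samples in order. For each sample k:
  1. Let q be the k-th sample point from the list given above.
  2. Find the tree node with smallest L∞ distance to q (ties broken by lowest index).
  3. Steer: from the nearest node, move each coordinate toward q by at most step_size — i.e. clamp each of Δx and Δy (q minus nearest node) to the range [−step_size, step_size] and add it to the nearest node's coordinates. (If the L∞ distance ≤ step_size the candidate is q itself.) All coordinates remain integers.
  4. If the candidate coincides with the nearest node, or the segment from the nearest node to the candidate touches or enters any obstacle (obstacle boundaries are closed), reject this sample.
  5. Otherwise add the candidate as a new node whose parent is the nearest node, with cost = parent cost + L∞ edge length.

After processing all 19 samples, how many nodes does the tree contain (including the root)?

Node count: 15

1. q=(5,10) nearest=0 d=8 new=(5,7) → add node 1 parent=0 cost=5
2. q=(13,11) nearest=1 d=8 new=(10,11) → add node 2 parent=1 cost=10
3. q=(8,26) nearest=2 d=15 new=(8,16) → add node 3 parent=2 cost=15
4. q=(9,22) nearest=3 d=6 new=(9,21) → blocked by [8,11]×[21,28], reject
5. q=(10,19) nearest=3 d=3 new=(10,19) → add node 4 parent=3 cost=18
6. q=(7,34) nearest=4 d=15 new=(7,24) → blocked by [8,11]×[21,28], reject
7. q=(16,28) nearest=4 d=9 new=(15,24) → add node 5 parent=4 cost=23
8. q=(6,18) nearest=3 d=2 new=(6,18) → add node 6 parent=3 cost=17
9. q=(14,22) nearest=5 d=2 new=(14,22) → add node 7 parent=5 cost=25
10. q=(13,4) nearest=2 d=7 new=(13,6) → add node 8 parent=2 cost=15
11. q=(9,34) nearest=5 d=10 new=(10,29) → blocked by [8,11]×[21,28], reject
12. q=(11,2) nearest=8 d=4 new=(11,2) → add node 9 parent=8 cost=19
13. q=(15,19) nearest=7 d=3 new=(15,19) → add node 10 parent=7 cost=28
14. q=(3,11) nearest=1 d=4 new=(3,11) → blocked by [3,7]×[11,16], reject
15. q=(15,25) nearest=5 d=1 new=(15,25) → add node 11 parent=5 cost=24
16. q=(12,2) nearest=9 d=1 new=(12,2) → add node 12 parent=9 cost=20
17. q=(13,12) nearest=2 d=3 new=(13,12) → add node 13 parent=2 cost=13
18. q=(17,12) nearest=13 d=4 new=(17,12) → add node 14 parent=13 cost=17
19. q=(4,11) nearest=1 d=4 new=(4,11) → blocked by [3,7]×[11,16], reject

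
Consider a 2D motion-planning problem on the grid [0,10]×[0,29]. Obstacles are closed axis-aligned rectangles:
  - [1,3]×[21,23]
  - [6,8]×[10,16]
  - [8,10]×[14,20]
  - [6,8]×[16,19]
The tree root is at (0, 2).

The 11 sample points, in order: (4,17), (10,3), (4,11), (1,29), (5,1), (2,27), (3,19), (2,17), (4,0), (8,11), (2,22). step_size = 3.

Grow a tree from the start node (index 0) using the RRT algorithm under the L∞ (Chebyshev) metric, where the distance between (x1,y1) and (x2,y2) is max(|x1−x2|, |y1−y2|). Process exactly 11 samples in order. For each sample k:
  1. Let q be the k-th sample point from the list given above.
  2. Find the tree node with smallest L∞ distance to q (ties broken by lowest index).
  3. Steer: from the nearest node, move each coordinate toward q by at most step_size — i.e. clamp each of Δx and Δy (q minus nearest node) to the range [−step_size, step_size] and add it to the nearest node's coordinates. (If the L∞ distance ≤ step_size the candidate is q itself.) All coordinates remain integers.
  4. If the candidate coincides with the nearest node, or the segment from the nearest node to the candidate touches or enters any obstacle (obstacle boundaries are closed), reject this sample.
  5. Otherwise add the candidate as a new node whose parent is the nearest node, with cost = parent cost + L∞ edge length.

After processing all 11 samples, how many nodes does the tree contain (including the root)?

1. q=(4,17) nearest=0 d=15 new=(3,5) → add node 1 parent=0 cost=3
2. q=(10,3) nearest=1 d=7 new=(6,3) → add node 2 parent=1 cost=6
3. q=(4,11) nearest=1 d=6 new=(4,8) → add node 3 parent=1 cost=6
4. q=(1,29) nearest=3 d=21 new=(1,11) → add node 4 parent=3 cost=9
5. q=(5,1) nearest=2 d=2 new=(5,1) → add node 5 parent=2 cost=8
6. q=(2,27) nearest=4 d=16 new=(2,14) → add node 6 parent=4 cost=12
7. q=(3,19) nearest=6 d=5 new=(3,17) → add node 7 parent=6 cost=15
8. q=(2,17) nearest=7 d=1 new=(2,17) → add node 8 parent=7 cost=16
9. q=(4,0) nearest=5 d=1 new=(4,0) → add node 9 parent=5 cost=9
10. q=(8,11) nearest=3 d=4 new=(7,11) → blocked by [6,8]×[10,16], reject
11. q=(2,22) nearest=7 d=5 new=(2,20) → add node 10 parent=7 cost=18

Node count: 11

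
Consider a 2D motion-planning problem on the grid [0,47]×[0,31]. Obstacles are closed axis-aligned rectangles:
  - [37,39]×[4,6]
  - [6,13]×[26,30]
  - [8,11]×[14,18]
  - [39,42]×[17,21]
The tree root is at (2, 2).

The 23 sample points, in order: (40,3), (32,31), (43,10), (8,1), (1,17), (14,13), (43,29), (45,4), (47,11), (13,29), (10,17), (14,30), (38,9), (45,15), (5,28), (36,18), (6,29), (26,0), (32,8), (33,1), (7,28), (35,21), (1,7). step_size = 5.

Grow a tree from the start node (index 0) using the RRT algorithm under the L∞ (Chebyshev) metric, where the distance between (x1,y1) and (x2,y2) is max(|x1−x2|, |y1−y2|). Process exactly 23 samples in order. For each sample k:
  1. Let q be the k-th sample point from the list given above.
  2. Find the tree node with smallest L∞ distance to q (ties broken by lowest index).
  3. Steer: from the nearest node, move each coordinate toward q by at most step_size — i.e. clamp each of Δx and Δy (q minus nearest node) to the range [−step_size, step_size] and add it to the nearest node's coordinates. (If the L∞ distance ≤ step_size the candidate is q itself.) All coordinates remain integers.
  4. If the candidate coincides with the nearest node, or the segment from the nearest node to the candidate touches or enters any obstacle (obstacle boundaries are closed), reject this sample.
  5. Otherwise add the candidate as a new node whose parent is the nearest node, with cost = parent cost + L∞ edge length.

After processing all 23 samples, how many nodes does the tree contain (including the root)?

1. q=(40,3) nearest=0 d=38 new=(7,3) → add node 1 parent=0 cost=5
2. q=(32,31) nearest=1 d=28 new=(12,8) → add node 2 parent=1 cost=10
3. q=(43,10) nearest=2 d=31 new=(17,10) → add node 3 parent=2 cost=15
4. q=(8,1) nearest=1 d=2 new=(8,1) → add node 4 parent=1 cost=7
5. q=(1,17) nearest=2 d=11 new=(7,13) → add node 5 parent=2 cost=15
6. q=(14,13) nearest=3 d=3 new=(14,13) → add node 6 parent=3 cost=18
7. q=(43,29) nearest=3 d=26 new=(22,15) → add node 7 parent=3 cost=20
8. q=(45,4) nearest=7 d=23 new=(27,10) → add node 8 parent=7 cost=25
9. q=(47,11) nearest=8 d=20 new=(32,11) → add node 9 parent=8 cost=30
10. q=(13,29) nearest=7 d=14 new=(17,20) → add node 10 parent=7 cost=25
11. q=(10,17) nearest=5 d=4 new=(10,17) → blocked by [8,11]×[14,18], reject
12. q=(14,30) nearest=10 d=10 new=(14,25) → add node 11 parent=10 cost=30
13. q=(38,9) nearest=9 d=6 new=(37,9) → add node 12 parent=9 cost=35
14. q=(45,15) nearest=12 d=8 new=(42,14) → add node 13 parent=12 cost=40
15. q=(5,28) nearest=11 d=9 new=(9,28) → blocked by [6,13]×[26,30], reject
16. q=(36,18) nearest=13 d=6 new=(37,18) → add node 14 parent=13 cost=45
17. q=(6,29) nearest=11 d=8 new=(9,29) → blocked by [6,13]×[26,30], reject
18. q=(26,0) nearest=3 d=10 new=(22,5) → add node 15 parent=3 cost=20
19. q=(32,8) nearest=9 d=3 new=(32,8) → add node 16 parent=9 cost=33
20. q=(33,1) nearest=16 d=7 new=(33,3) → add node 17 parent=16 cost=38
21. q=(7,28) nearest=11 d=7 new=(9,28) → blocked by [6,13]×[26,30], reject
22. q=(35,21) nearest=14 d=3 new=(35,21) → add node 18 parent=14 cost=48
23. q=(1,7) nearest=0 d=5 new=(1,7) → add node 19 parent=0 cost=5

Node count: 20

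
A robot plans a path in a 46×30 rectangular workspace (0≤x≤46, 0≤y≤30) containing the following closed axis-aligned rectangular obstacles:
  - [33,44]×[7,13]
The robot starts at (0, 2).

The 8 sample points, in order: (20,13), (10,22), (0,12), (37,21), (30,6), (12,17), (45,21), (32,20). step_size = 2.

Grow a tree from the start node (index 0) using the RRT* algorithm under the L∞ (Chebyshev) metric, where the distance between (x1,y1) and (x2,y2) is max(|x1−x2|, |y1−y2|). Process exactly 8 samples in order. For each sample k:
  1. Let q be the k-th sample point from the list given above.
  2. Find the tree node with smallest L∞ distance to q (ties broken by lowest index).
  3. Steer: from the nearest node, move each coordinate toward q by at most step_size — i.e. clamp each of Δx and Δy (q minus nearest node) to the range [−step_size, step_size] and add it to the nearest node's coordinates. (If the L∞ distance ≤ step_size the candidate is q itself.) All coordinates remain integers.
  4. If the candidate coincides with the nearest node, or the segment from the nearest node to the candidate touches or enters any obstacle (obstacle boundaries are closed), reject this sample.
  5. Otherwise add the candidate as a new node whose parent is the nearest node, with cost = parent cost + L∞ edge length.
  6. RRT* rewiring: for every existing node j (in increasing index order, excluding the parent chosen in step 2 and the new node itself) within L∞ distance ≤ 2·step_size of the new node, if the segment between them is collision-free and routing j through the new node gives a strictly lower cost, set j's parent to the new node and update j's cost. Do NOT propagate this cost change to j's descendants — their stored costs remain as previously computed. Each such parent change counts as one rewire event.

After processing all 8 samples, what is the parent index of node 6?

Parent of node 6: 4

1. q=(20,13) nearest=0 d=20 new=(2,4) → add node 1 parent=0 cost=2
2. q=(10,22) nearest=1 d=18 new=(4,6) → add node 2 parent=1 cost=4
3. q=(0,12) nearest=2 d=6 new=(2,8) → add node 3 parent=2 cost=6
4. q=(37,21) nearest=2 d=33 new=(6,8) → add node 4 parent=2 cost=6
5. q=(30,6) nearest=4 d=24 new=(8,6) → add node 5 parent=4 cost=8
6. q=(12,17) nearest=4 d=9 new=(8,10) → add node 6 parent=4 cost=8
7. q=(45,21) nearest=5 d=37 new=(10,8) → add node 7 parent=5 cost=10
8. q=(32,20) nearest=7 d=22 new=(12,10) → add node 8 parent=7 cost=12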